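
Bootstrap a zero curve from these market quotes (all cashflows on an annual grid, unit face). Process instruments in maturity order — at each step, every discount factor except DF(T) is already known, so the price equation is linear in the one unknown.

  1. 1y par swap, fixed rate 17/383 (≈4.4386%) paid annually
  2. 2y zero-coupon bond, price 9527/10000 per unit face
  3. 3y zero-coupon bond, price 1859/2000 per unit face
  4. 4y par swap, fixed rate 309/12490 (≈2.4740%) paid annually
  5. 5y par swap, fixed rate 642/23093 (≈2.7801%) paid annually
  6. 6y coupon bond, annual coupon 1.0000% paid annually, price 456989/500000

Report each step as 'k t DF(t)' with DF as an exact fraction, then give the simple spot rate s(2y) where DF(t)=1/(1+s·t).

step 1 [1y] swap r/1=17/383: DF=(1 − 17/383·(0))/(1+17/383) = 383/400 ≈ 0.957500
step 2 [2y] zero: DF = P = 9527/10000 ≈ 0.952700
step 3 [3y] zero: DF = P = 1859/2000 ≈ 0.929500
step 4 [4y] swap r/1=309/12490: DF=(1 − 309/12490·(0.957500+0.952700+0.929500))/(1+309/12490) = 9073/10000 ≈ 0.907300
step 5 [5y] swap r/1=642/23093: DF=(1 − 642/23093·(0.957500+0.952700+0.929500+0.907300))/(1+642/23093) = 2179/2500 ≈ 0.871600
step 6 [6y] bond c/1=1/100: DF=(456989/500000 − 1/100·(0.957500+0.952700+0.929500+0.907300+0.871600))/(1+1/100) = 537/625 ≈ 0.859200

1 1 383/400
2 2 9527/10000
3 3 1859/2000
4 4 9073/10000
5 5 2179/2500
6 6 537/625
s(2y) = (1/(9527/10000) − 1)/(2) = 473/19054 ≈ 2.4824%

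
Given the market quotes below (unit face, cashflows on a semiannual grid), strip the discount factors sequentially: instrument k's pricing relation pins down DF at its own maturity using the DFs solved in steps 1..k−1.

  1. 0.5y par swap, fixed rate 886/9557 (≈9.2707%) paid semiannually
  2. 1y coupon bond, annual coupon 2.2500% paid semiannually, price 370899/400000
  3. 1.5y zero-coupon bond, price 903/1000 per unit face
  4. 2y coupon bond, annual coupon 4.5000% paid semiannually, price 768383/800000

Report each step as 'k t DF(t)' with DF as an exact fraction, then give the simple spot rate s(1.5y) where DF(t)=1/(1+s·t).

1 1/2 9557/10000
2 1 9063/10000
3 3/2 903/1000
4 2 1757/2000
s(1.5y) = (1/(903/1000) − 1)/(3/2) = 194/2709 ≈ 7.1613%

step 1 [0.5y] swap r/2=443/9557: DF=(1 − 443/9557·(0))/(1+443/9557) = 9557/10000 ≈ 0.955700
step 2 [1y] bond c/2=9/800: DF=(370899/400000 − 9/800·(0.955700))/(1+9/800) = 9063/10000 ≈ 0.906300
step 3 [1.5y] zero: DF = P = 903/1000 ≈ 0.903000
step 4 [2y] bond c/2=9/400: DF=(768383/800000 − 9/400·(0.955700+0.906300+0.903000))/(1+9/400) = 1757/2000 ≈ 0.878500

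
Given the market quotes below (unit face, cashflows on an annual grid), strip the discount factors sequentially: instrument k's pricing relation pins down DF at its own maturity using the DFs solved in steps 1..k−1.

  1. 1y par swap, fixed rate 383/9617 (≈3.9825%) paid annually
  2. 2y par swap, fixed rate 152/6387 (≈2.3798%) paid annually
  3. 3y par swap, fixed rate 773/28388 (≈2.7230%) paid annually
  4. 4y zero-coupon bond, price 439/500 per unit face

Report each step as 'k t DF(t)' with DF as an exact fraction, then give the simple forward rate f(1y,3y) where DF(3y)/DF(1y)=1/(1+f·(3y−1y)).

step 1 [1y] swap r/1=383/9617: DF=(1 − 383/9617·(0))/(1+383/9617) = 9617/10000 ≈ 0.961700
step 2 [2y] swap r/1=152/6387: DF=(1 − 152/6387·(0.961700))/(1+152/6387) = 1193/1250 ≈ 0.954400
step 3 [3y] swap r/1=773/28388: DF=(1 − 773/28388·(0.961700+0.954400))/(1+773/28388) = 9227/10000 ≈ 0.922700
step 4 [4y] zero: DF = P = 439/500 ≈ 0.878000

1 1 9617/10000
2 2 1193/1250
3 3 9227/10000
4 4 439/500
f(1y,3y) = ((9617/10000)/(9227/10000) − 1)/(2) = 195/9227 ≈ 2.1134%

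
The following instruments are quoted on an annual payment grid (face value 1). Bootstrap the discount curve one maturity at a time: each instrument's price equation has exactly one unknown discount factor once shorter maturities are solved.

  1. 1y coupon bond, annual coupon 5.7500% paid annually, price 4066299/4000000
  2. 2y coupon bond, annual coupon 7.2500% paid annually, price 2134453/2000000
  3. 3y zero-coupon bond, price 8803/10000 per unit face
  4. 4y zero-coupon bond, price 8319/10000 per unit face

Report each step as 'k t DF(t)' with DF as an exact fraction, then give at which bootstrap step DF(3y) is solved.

step 1 [1y] bond c/1=23/400: DF=(4066299/4000000 − 23/400·(0))/(1+23/400) = 9613/10000 ≈ 0.961300
step 2 [2y] bond c/1=29/400: DF=(2134453/2000000 − 29/400·(0.961300))/(1+29/400) = 9301/10000 ≈ 0.930100
step 3 [3y] zero: DF = P = 8803/10000 ≈ 0.880300
step 4 [4y] zero: DF = P = 8319/10000 ≈ 0.831900

1 1 9613/10000
2 2 9301/10000
3 3 8803/10000
4 4 8319/10000
DF(3y) is solved at step 3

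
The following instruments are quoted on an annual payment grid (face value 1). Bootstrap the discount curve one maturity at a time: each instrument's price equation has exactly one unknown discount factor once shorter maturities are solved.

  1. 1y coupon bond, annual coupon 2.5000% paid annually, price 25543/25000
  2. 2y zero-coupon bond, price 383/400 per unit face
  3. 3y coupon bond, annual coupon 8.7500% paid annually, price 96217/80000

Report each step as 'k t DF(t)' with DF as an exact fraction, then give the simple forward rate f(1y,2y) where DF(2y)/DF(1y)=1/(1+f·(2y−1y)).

step 1 [1y] bond c/1=1/40: DF=(25543/25000 − 1/40·(0))/(1+1/40) = 623/625 ≈ 0.996800
step 2 [2y] zero: DF = P = 383/400 ≈ 0.957500
step 3 [3y] bond c/1=7/80: DF=(96217/80000 − 7/80·(0.996800+0.957500))/(1+7/80) = 9487/10000 ≈ 0.948700

1 1 623/625
2 2 383/400
3 3 9487/10000
f(1y,2y) = ((623/625)/(383/400) − 1)/(1) = 393/9575 ≈ 4.1044%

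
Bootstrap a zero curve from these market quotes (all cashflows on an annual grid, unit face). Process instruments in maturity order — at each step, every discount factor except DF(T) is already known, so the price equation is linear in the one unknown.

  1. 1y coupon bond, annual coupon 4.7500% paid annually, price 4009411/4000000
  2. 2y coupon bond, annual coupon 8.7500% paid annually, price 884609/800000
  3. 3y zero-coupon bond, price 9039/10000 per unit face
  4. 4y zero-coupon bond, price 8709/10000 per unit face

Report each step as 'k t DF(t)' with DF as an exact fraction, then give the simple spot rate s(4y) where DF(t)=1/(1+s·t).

1 1 9569/10000
2 2 4699/5000
3 3 9039/10000
4 4 8709/10000
s(4y) = (1/(8709/10000) − 1)/(4) = 1291/34836 ≈ 3.7059%

step 1 [1y] bond c/1=19/400: DF=(4009411/4000000 − 19/400·(0))/(1+19/400) = 9569/10000 ≈ 0.956900
step 2 [2y] bond c/1=7/80: DF=(884609/800000 − 7/80·(0.956900))/(1+7/80) = 4699/5000 ≈ 0.939800
step 3 [3y] zero: DF = P = 9039/10000 ≈ 0.903900
step 4 [4y] zero: DF = P = 8709/10000 ≈ 0.870900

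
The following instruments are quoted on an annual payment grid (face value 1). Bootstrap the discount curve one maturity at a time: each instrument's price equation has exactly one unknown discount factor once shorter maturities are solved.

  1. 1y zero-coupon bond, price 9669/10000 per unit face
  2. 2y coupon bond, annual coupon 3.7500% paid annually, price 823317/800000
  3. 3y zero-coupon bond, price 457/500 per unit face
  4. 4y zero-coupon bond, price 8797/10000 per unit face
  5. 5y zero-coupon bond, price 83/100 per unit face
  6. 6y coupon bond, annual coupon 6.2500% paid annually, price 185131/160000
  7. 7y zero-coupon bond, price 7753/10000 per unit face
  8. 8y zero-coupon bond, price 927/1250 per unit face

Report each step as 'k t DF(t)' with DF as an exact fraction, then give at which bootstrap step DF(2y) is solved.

1 1 9669/10000
2 2 957/1000
3 3 457/500
4 4 8797/10000
5 5 83/100
6 6 1643/2000
7 7 7753/10000
8 8 927/1250
DF(2y) is solved at step 2

step 1 [1y] zero: DF = P = 9669/10000 ≈ 0.966900
step 2 [2y] bond c/1=3/80: DF=(823317/800000 − 3/80·(0.966900))/(1+3/80) = 957/1000 ≈ 0.957000
step 3 [3y] zero: DF = P = 457/500 ≈ 0.914000
step 4 [4y] zero: DF = P = 8797/10000 ≈ 0.879700
step 5 [5y] zero: DF = P = 83/100 ≈ 0.830000
step 6 [6y] bond c/1=1/16: DF=(185131/160000 − 1/16·(0.966900+0.957000+0.914000+0.879700+0.830000))/(1+1/16) = 1643/2000 ≈ 0.821500
step 7 [7y] zero: DF = P = 7753/10000 ≈ 0.775300
step 8 [8y] zero: DF = P = 927/1250 ≈ 0.741600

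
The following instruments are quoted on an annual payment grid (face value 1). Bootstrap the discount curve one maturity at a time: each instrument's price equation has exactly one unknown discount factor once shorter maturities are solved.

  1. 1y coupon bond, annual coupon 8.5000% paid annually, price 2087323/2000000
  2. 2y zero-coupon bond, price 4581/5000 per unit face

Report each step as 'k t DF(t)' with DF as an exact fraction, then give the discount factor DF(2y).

1 1 9619/10000
2 2 4581/5000
DF(2y) = 4581/5000 ≈ 0.916200

step 1 [1y] bond c/1=17/200: DF=(2087323/2000000 − 17/200·(0))/(1+17/200) = 9619/10000 ≈ 0.961900
step 2 [2y] zero: DF = P = 4581/5000 ≈ 0.916200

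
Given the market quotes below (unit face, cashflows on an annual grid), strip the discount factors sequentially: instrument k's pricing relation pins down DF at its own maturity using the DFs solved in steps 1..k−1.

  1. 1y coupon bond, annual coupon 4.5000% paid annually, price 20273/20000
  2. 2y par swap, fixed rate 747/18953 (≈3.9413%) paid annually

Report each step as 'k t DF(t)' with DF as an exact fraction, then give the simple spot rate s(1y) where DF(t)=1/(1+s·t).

step 1 [1y] bond c/1=9/200: DF=(20273/20000 − 9/200·(0))/(1+9/200) = 97/100 ≈ 0.970000
step 2 [2y] swap r/1=747/18953: DF=(1 − 747/18953·(0.970000))/(1+747/18953) = 9253/10000 ≈ 0.925300

1 1 97/100
2 2 9253/10000
s(1y) = (1/(97/100) − 1)/(1) = 3/97 ≈ 3.0928%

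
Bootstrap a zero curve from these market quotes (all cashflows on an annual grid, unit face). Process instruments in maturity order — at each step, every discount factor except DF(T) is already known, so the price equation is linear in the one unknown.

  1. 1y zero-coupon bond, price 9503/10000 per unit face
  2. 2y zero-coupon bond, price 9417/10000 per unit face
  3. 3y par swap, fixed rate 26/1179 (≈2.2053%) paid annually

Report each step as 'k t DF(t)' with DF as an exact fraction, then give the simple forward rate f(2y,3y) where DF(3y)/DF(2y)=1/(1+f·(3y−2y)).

step 1 [1y] zero: DF = P = 9503/10000 ≈ 0.950300
step 2 [2y] zero: DF = P = 9417/10000 ≈ 0.941700
step 3 [3y] swap r/1=26/1179: DF=(1 − 26/1179·(0.950300+0.941700))/(1+26/1179) = 586/625 ≈ 0.937600

1 1 9503/10000
2 2 9417/10000
3 3 586/625
f(2y,3y) = ((9417/10000)/(586/625) − 1)/(1) = 41/9376 ≈ 0.4373%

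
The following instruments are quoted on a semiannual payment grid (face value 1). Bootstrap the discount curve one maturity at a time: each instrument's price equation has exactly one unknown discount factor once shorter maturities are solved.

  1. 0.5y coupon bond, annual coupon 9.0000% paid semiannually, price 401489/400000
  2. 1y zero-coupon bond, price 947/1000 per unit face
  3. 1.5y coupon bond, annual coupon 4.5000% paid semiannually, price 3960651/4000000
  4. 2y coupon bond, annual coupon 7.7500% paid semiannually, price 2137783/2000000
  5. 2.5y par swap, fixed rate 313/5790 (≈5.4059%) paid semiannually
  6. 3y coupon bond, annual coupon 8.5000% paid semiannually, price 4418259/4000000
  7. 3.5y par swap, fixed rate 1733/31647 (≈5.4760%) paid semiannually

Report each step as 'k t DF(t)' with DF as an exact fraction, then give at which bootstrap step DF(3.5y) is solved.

1 1/2 1921/2000
2 1 947/1000
3 3/2 579/625
4 2 9233/10000
5 5/2 2187/2500
6 3 8707/10000
7 7/2 8267/10000
DF(3.5y) is solved at step 7

step 1 [0.5y] bond c/2=9/200: DF=(401489/400000 − 9/200·(0))/(1+9/200) = 1921/2000 ≈ 0.960500
step 2 [1y] zero: DF = P = 947/1000 ≈ 0.947000
step 3 [1.5y] bond c/2=9/400: DF=(3960651/4000000 − 9/400·(0.960500+0.947000))/(1+9/400) = 579/625 ≈ 0.926400
step 4 [2y] bond c/2=31/800: DF=(2137783/2000000 − 31/800·(0.960500+0.947000+0.926400))/(1+31/800) = 9233/10000 ≈ 0.923300
step 5 [2.5y] swap r/2=313/11580: DF=(1 − 313/11580·(0.960500+0.947000+0.926400+0.923300))/(1+313/11580) = 2187/2500 ≈ 0.874800
step 6 [3y] bond c/2=17/400: DF=(4418259/4000000 − 17/400·(0.960500+0.947000+0.926400+0.923300+0.874800))/(1+17/400) = 8707/10000 ≈ 0.870700
step 7 [3.5y] swap r/2=1733/63294: DF=(1 − 1733/63294·(0.960500+0.947000+0.926400+0.923300+0.874800+0.870700))/(1+1733/63294) = 8267/10000 ≈ 0.826700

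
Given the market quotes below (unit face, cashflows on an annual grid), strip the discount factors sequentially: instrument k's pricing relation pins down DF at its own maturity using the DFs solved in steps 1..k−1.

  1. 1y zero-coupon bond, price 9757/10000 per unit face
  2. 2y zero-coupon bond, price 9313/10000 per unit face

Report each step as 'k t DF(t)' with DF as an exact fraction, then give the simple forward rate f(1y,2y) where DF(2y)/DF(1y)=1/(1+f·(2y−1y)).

1 1 9757/10000
2 2 9313/10000
f(1y,2y) = ((9757/10000)/(9313/10000) − 1)/(1) = 444/9313 ≈ 4.7675%

step 1 [1y] zero: DF = P = 9757/10000 ≈ 0.975700
step 2 [2y] zero: DF = P = 9313/10000 ≈ 0.931300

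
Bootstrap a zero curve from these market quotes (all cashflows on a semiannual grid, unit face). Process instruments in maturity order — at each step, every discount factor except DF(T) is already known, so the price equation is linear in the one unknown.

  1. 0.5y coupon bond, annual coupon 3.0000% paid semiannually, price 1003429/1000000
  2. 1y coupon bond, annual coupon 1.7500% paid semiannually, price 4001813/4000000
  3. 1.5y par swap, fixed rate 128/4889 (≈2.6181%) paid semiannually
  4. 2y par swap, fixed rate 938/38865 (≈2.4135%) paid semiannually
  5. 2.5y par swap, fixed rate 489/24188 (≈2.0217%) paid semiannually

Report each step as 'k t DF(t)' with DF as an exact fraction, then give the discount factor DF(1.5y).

step 1 [0.5y] bond c/2=3/200: DF=(1003429/1000000 − 3/200·(0))/(1+3/200) = 4943/5000 ≈ 0.988600
step 2 [1y] bond c/2=7/800: DF=(4001813/4000000 − 7/800·(0.988600))/(1+7/800) = 1229/1250 ≈ 0.983200
step 3 [1.5y] swap r/2=64/4889: DF=(1 − 64/4889·(0.988600+0.983200))/(1+64/4889) = 601/625 ≈ 0.961600
step 4 [2y] swap r/2=469/38865: DF=(1 − 469/38865·(0.988600+0.983200+0.961600))/(1+469/38865) = 9531/10000 ≈ 0.953100
step 5 [2.5y] swap r/2=489/48376: DF=(1 − 489/48376·(0.988600+0.983200+0.961600+0.953100))/(1+489/48376) = 9511/10000 ≈ 0.951100

1 1/2 4943/5000
2 1 1229/1250
3 3/2 601/625
4 2 9531/10000
5 5/2 9511/10000
DF(1.5y) = 601/625 ≈ 0.961600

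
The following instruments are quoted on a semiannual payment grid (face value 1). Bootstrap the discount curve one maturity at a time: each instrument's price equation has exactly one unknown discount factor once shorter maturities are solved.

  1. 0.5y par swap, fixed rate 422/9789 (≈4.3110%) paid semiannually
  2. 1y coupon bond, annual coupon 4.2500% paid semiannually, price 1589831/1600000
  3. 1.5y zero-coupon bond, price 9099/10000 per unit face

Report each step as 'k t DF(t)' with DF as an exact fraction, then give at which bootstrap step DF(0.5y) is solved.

step 1 [0.5y] swap r/2=211/9789: DF=(1 − 211/9789·(0))/(1+211/9789) = 9789/10000 ≈ 0.978900
step 2 [1y] bond c/2=17/800: DF=(1589831/1600000 − 17/800·(0.978900))/(1+17/800) = 4763/5000 ≈ 0.952600
step 3 [1.5y] zero: DF = P = 9099/10000 ≈ 0.909900

1 1/2 9789/10000
2 1 4763/5000
3 3/2 9099/10000
DF(0.5y) is solved at step 1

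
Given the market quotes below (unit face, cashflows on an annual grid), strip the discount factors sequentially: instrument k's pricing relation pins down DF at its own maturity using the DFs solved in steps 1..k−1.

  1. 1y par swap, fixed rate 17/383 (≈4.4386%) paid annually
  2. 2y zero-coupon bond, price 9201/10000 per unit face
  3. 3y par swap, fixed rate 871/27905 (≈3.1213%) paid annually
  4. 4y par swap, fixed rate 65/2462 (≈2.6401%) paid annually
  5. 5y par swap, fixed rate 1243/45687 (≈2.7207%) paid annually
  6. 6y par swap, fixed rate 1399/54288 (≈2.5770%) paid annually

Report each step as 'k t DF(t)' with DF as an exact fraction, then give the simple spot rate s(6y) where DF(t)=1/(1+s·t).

1 1 383/400
2 2 9201/10000
3 3 9129/10000
4 4 361/400
5 5 8757/10000
6 6 8601/10000
s(6y) = (1/(8601/10000) − 1)/(6) = 1399/51606 ≈ 2.7109%

step 1 [1y] swap r/1=17/383: DF=(1 − 17/383·(0))/(1+17/383) = 383/400 ≈ 0.957500
step 2 [2y] zero: DF = P = 9201/10000 ≈ 0.920100
step 3 [3y] swap r/1=871/27905: DF=(1 − 871/27905·(0.957500+0.920100))/(1+871/27905) = 9129/10000 ≈ 0.912900
step 4 [4y] swap r/1=65/2462: DF=(1 − 65/2462·(0.957500+0.920100+0.912900))/(1+65/2462) = 361/400 ≈ 0.902500
step 5 [5y] swap r/1=1243/45687: DF=(1 − 1243/45687·(0.957500+0.920100+0.912900+0.902500))/(1+1243/45687) = 8757/10000 ≈ 0.875700
step 6 [6y] swap r/1=1399/54288: DF=(1 − 1399/54288·(0.957500+0.920100+0.912900+0.902500+0.875700))/(1+1399/54288) = 8601/10000 ≈ 0.860100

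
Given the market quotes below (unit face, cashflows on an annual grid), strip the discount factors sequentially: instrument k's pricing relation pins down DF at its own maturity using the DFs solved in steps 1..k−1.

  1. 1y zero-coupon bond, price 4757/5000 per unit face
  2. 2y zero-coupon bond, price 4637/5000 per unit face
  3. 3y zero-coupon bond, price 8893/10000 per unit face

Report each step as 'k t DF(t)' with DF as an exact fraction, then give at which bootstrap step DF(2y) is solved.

1 1 4757/5000
2 2 4637/5000
3 3 8893/10000
DF(2y) is solved at step 2

step 1 [1y] zero: DF = P = 4757/5000 ≈ 0.951400
step 2 [2y] zero: DF = P = 4637/5000 ≈ 0.927400
step 3 [3y] zero: DF = P = 8893/10000 ≈ 0.889300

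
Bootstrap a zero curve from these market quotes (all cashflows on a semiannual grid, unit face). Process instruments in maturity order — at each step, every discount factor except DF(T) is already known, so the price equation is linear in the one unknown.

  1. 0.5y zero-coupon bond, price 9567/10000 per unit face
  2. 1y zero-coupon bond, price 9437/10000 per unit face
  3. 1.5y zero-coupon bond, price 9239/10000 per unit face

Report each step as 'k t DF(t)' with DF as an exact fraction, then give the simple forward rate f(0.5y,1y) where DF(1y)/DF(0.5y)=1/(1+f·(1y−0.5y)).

step 1 [0.5y] zero: DF = P = 9567/10000 ≈ 0.956700
step 2 [1y] zero: DF = P = 9437/10000 ≈ 0.943700
step 3 [1.5y] zero: DF = P = 9239/10000 ≈ 0.923900

1 1/2 9567/10000
2 1 9437/10000
3 3/2 9239/10000
f(0.5y,1y) = ((9567/10000)/(9437/10000) − 1)/(1/2) = 260/9437 ≈ 2.7551%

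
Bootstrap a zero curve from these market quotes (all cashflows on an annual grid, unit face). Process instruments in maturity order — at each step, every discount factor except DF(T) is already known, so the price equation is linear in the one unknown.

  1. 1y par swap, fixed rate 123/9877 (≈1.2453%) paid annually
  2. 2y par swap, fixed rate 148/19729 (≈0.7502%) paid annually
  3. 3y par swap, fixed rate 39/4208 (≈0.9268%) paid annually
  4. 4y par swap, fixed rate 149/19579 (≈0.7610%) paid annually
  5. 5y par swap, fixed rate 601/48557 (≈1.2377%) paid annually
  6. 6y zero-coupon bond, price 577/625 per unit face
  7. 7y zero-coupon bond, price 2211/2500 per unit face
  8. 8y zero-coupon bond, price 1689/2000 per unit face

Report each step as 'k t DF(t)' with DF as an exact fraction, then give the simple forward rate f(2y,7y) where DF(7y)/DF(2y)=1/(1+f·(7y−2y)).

1 1 9877/10000
2 2 2463/2500
3 3 9727/10000
4 4 4851/5000
5 5 9399/10000
6 6 577/625
7 7 2211/2500
8 8 1689/2000
f(2y,7y) = ((2463/2500)/(2211/2500) − 1)/(5) = 84/3685 ≈ 2.2795%

step 1 [1y] swap r/1=123/9877: DF=(1 − 123/9877·(0))/(1+123/9877) = 9877/10000 ≈ 0.987700
step 2 [2y] swap r/1=148/19729: DF=(1 − 148/19729·(0.987700))/(1+148/19729) = 2463/2500 ≈ 0.985200
step 3 [3y] swap r/1=39/4208: DF=(1 − 39/4208·(0.987700+0.985200))/(1+39/4208) = 9727/10000 ≈ 0.972700
step 4 [4y] swap r/1=149/19579: DF=(1 − 149/19579·(0.987700+0.985200+0.972700))/(1+149/19579) = 4851/5000 ≈ 0.970200
step 5 [5y] swap r/1=601/48557: DF=(1 − 601/48557·(0.987700+0.985200+0.972700+0.970200))/(1+601/48557) = 9399/10000 ≈ 0.939900
step 6 [6y] zero: DF = P = 577/625 ≈ 0.923200
step 7 [7y] zero: DF = P = 2211/2500 ≈ 0.884400
step 8 [8y] zero: DF = P = 1689/2000 ≈ 0.844500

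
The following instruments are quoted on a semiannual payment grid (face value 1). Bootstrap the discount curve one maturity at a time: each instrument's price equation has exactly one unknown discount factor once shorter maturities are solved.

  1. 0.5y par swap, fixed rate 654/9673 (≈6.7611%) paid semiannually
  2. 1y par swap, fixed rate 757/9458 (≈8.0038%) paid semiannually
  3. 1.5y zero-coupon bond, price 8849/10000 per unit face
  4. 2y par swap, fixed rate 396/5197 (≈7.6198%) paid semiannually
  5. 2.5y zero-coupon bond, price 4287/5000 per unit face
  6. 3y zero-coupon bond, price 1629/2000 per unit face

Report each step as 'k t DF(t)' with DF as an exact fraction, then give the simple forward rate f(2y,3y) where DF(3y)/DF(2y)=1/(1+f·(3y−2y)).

step 1 [0.5y] swap r/2=327/9673: DF=(1 − 327/9673·(0))/(1+327/9673) = 9673/10000 ≈ 0.967300
step 2 [1y] swap r/2=757/18916: DF=(1 − 757/18916·(0.967300))/(1+757/18916) = 9243/10000 ≈ 0.924300
step 3 [1.5y] zero: DF = P = 8849/10000 ≈ 0.884900
step 4 [2y] swap r/2=198/5197: DF=(1 − 198/5197·(0.967300+0.924300+0.884900))/(1+198/5197) = 4307/5000 ≈ 0.861400
step 5 [2.5y] zero: DF = P = 4287/5000 ≈ 0.857400
step 6 [3y] zero: DF = P = 1629/2000 ≈ 0.814500

1 1/2 9673/10000
2 1 9243/10000
3 3/2 8849/10000
4 2 4307/5000
5 5/2 4287/5000
6 3 1629/2000
f(2y,3y) = ((4307/5000)/(1629/2000) − 1)/(1) = 469/8145 ≈ 5.7581%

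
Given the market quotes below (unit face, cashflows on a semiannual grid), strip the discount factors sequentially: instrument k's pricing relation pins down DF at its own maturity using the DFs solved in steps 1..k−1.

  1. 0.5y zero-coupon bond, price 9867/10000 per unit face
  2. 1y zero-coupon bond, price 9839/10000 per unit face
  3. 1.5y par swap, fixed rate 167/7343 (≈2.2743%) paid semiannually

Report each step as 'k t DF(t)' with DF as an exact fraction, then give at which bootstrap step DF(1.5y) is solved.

1 1/2 9867/10000
2 1 9839/10000
3 3/2 4833/5000
DF(1.5y) is solved at step 3

step 1 [0.5y] zero: DF = P = 9867/10000 ≈ 0.986700
step 2 [1y] zero: DF = P = 9839/10000 ≈ 0.983900
step 3 [1.5y] swap r/2=167/14686: DF=(1 − 167/14686·(0.986700+0.983900))/(1+167/14686) = 4833/5000 ≈ 0.966600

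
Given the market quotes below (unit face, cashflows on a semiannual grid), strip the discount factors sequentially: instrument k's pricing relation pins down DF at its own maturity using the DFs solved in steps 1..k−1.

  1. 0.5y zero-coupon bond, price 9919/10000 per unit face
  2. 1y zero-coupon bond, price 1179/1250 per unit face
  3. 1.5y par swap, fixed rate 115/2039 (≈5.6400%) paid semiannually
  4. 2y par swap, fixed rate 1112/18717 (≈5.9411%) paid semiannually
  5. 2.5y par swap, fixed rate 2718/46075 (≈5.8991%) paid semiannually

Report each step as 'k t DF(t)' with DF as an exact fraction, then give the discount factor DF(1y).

1 1/2 9919/10000
2 1 1179/1250
3 3/2 1839/2000
4 2 1111/1250
5 5/2 8641/10000
DF(1y) = 1179/1250 ≈ 0.943200

step 1 [0.5y] zero: DF = P = 9919/10000 ≈ 0.991900
step 2 [1y] zero: DF = P = 1179/1250 ≈ 0.943200
step 3 [1.5y] swap r/2=115/4078: DF=(1 − 115/4078·(0.991900+0.943200))/(1+115/4078) = 1839/2000 ≈ 0.919500
step 4 [2y] swap r/2=556/18717: DF=(1 − 556/18717·(0.991900+0.943200+0.919500))/(1+556/18717) = 1111/1250 ≈ 0.888800
step 5 [2.5y] swap r/2=1359/46075: DF=(1 − 1359/46075·(0.991900+0.943200+0.919500+0.888800))/(1+1359/46075) = 8641/10000 ≈ 0.864100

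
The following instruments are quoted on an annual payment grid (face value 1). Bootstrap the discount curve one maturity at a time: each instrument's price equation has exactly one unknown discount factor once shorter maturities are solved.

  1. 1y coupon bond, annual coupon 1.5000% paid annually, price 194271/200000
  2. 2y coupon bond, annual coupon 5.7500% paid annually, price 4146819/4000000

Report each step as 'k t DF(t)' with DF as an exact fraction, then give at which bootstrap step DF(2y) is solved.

step 1 [1y] bond c/1=3/200: DF=(194271/200000 − 3/200·(0))/(1+3/200) = 957/1000 ≈ 0.957000
step 2 [2y] bond c/1=23/400: DF=(4146819/4000000 − 23/400·(0.957000))/(1+23/400) = 9283/10000 ≈ 0.928300

1 1 957/1000
2 2 9283/10000
DF(2y) is solved at step 2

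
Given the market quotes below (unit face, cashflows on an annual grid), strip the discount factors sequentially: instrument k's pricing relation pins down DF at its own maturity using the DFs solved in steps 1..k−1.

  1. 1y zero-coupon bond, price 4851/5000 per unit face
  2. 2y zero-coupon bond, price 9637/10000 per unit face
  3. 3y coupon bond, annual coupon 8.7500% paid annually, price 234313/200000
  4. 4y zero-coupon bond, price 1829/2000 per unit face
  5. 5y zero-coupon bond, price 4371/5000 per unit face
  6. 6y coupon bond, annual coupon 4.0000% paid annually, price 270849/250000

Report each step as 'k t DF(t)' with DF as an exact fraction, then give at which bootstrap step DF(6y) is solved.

1 1 4851/5000
2 2 9637/10000
3 3 9217/10000
4 4 1829/2000
5 5 4371/5000
6 6 8631/10000
DF(6y) is solved at step 6

step 1 [1y] zero: DF = P = 4851/5000 ≈ 0.970200
step 2 [2y] zero: DF = P = 9637/10000 ≈ 0.963700
step 3 [3y] bond c/1=7/80: DF=(234313/200000 − 7/80·(0.970200+0.963700))/(1+7/80) = 9217/10000 ≈ 0.921700
step 4 [4y] zero: DF = P = 1829/2000 ≈ 0.914500
step 5 [5y] zero: DF = P = 4371/5000 ≈ 0.874200
step 6 [6y] bond c/1=1/25: DF=(270849/250000 − 1/25·(0.970200+0.963700+0.921700+0.914500+0.874200))/(1+1/25) = 8631/10000 ≈ 0.863100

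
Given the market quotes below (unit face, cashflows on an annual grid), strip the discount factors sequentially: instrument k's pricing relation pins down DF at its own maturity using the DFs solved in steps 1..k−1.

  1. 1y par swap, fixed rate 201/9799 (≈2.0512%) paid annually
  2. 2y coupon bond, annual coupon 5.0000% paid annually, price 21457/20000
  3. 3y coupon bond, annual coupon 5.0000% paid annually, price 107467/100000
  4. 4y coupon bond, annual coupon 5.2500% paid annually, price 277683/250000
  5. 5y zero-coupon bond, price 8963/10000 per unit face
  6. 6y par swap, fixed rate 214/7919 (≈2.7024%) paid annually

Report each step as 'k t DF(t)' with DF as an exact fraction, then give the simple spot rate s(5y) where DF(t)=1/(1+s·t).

1 1 9799/10000
2 2 9751/10000
3 3 1163/1250
4 4 4557/5000
5 5 8963/10000
6 6 4251/5000
s(5y) = (1/(8963/10000) − 1)/(5) = 1037/44815 ≈ 2.3140%

step 1 [1y] swap r/1=201/9799: DF=(1 − 201/9799·(0))/(1+201/9799) = 9799/10000 ≈ 0.979900
step 2 [2y] bond c/1=1/20: DF=(21457/20000 − 1/20·(0.979900))/(1+1/20) = 9751/10000 ≈ 0.975100
step 3 [3y] bond c/1=1/20: DF=(107467/100000 − 1/20·(0.979900+0.975100))/(1+1/20) = 1163/1250 ≈ 0.930400
step 4 [4y] bond c/1=21/400: DF=(277683/250000 − 21/400·(0.979900+0.975100+0.930400))/(1+21/400) = 4557/5000 ≈ 0.911400
step 5 [5y] zero: DF = P = 8963/10000 ≈ 0.896300
step 6 [6y] swap r/1=214/7919: DF=(1 − 214/7919·(0.979900+0.975100+0.930400+0.911400+0.896300))/(1+214/7919) = 4251/5000 ≈ 0.850200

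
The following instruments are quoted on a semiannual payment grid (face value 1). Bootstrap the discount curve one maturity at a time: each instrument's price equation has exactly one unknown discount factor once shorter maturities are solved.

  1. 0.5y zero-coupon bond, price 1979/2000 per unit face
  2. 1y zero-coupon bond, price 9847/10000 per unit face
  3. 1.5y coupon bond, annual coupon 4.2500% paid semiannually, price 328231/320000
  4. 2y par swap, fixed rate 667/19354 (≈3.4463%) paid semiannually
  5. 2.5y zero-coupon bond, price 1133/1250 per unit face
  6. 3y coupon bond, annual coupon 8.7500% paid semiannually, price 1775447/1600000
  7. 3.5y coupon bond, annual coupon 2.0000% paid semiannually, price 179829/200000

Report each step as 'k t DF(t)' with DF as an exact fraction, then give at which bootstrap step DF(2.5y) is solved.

1 1/2 1979/2000
2 1 9847/10000
3 3/2 9633/10000
4 2 9333/10000
5 5/2 1133/1250
6 3 8629/10000
7 7/2 1043/1250
DF(2.5y) is solved at step 5

step 1 [0.5y] zero: DF = P = 1979/2000 ≈ 0.989500
step 2 [1y] zero: DF = P = 9847/10000 ≈ 0.984700
step 3 [1.5y] bond c/2=17/800: DF=(328231/320000 − 17/800·(0.989500+0.984700))/(1+17/800) = 9633/10000 ≈ 0.963300
step 4 [2y] swap r/2=667/38708: DF=(1 − 667/38708·(0.989500+0.984700+0.963300))/(1+667/38708) = 9333/10000 ≈ 0.933300
step 5 [2.5y] zero: DF = P = 1133/1250 ≈ 0.906400
step 6 [3y] bond c/2=7/160: DF=(1775447/1600000 − 7/160·(0.989500+0.984700+0.963300+0.933300+0.906400))/(1+7/160) = 8629/10000 ≈ 0.862900
step 7 [3.5y] bond c/2=1/100: DF=(179829/200000 − 1/100·(0.989500+0.984700+0.963300+0.933300+0.906400+0.862900))/(1+1/100) = 1043/1250 ≈ 0.834400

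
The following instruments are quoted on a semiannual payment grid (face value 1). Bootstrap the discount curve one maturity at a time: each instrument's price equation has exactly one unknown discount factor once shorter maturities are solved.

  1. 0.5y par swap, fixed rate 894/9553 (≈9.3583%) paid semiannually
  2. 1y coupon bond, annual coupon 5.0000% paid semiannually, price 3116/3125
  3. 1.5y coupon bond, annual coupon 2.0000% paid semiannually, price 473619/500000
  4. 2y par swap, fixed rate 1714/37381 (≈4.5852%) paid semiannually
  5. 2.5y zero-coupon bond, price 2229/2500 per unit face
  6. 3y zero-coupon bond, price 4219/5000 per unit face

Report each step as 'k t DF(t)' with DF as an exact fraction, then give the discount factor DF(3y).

step 1 [0.5y] swap r/2=447/9553: DF=(1 − 447/9553·(0))/(1+447/9553) = 9553/10000 ≈ 0.955300
step 2 [1y] bond c/2=1/40: DF=(3116/3125 − 1/40·(0.955300))/(1+1/40) = 1899/2000 ≈ 0.949500
step 3 [1.5y] bond c/2=1/100: DF=(473619/500000 − 1/100·(0.955300+0.949500))/(1+1/100) = 919/1000 ≈ 0.919000
step 4 [2y] swap r/2=857/37381: DF=(1 − 857/37381·(0.955300+0.949500+0.919000))/(1+857/37381) = 9143/10000 ≈ 0.914300
step 5 [2.5y] zero: DF = P = 2229/2500 ≈ 0.891600
step 6 [3y] zero: DF = P = 4219/5000 ≈ 0.843800

1 1/2 9553/10000
2 1 1899/2000
3 3/2 919/1000
4 2 9143/10000
5 5/2 2229/2500
6 3 4219/5000
DF(3y) = 4219/5000 ≈ 0.843800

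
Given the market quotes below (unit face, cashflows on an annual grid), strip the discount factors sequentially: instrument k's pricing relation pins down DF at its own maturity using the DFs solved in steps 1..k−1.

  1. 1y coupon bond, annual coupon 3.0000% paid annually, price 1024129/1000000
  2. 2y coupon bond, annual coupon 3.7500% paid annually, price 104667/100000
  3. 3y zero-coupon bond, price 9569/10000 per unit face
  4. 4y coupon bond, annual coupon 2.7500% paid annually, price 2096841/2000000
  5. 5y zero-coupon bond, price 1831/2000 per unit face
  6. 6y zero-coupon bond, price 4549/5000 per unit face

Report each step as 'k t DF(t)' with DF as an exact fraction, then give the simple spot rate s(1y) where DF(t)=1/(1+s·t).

step 1 [1y] bond c/1=3/100: DF=(1024129/1000000 − 3/100·(0))/(1+3/100) = 9943/10000 ≈ 0.994300
step 2 [2y] bond c/1=3/80: DF=(104667/100000 − 3/80·(0.994300))/(1+3/80) = 9729/10000 ≈ 0.972900
step 3 [3y] zero: DF = P = 9569/10000 ≈ 0.956900
step 4 [4y] bond c/1=11/400: DF=(2096841/2000000 − 11/400·(0.994300+0.972900+0.956900))/(1+11/400) = 9421/10000 ≈ 0.942100
step 5 [5y] zero: DF = P = 1831/2000 ≈ 0.915500
step 6 [6y] zero: DF = P = 4549/5000 ≈ 0.909800

1 1 9943/10000
2 2 9729/10000
3 3 9569/10000
4 4 9421/10000
5 5 1831/2000
6 6 4549/5000
s(1y) = (1/(9943/10000) − 1)/(1) = 57/9943 ≈ 0.5733%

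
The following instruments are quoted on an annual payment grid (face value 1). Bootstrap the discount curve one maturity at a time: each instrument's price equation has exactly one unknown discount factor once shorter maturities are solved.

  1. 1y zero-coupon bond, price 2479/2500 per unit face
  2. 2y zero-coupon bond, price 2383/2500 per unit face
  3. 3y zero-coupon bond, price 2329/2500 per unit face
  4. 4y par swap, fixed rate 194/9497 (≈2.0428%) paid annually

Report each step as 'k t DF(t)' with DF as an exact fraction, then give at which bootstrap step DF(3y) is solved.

1 1 2479/2500
2 2 2383/2500
3 3 2329/2500
4 4 1153/1250
DF(3y) is solved at step 3

step 1 [1y] zero: DF = P = 2479/2500 ≈ 0.991600
step 2 [2y] zero: DF = P = 2383/2500 ≈ 0.953200
step 3 [3y] zero: DF = P = 2329/2500 ≈ 0.931600
step 4 [4y] swap r/1=194/9497: DF=(1 − 194/9497·(0.991600+0.953200+0.931600))/(1+194/9497) = 1153/1250 ≈ 0.922400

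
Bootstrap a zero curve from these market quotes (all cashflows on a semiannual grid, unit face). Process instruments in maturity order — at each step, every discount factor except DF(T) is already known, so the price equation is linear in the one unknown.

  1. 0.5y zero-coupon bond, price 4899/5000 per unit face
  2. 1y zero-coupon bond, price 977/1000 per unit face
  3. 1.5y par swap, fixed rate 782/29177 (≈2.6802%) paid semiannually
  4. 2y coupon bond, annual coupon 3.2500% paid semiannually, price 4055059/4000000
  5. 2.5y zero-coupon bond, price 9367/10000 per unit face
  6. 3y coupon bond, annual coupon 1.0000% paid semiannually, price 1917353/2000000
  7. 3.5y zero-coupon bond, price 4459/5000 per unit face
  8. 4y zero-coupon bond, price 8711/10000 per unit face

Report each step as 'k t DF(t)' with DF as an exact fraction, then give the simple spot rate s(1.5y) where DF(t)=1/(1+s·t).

1 1/2 4899/5000
2 1 977/1000
3 3/2 9609/10000
4 2 9509/10000
5 5/2 9367/10000
6 3 93/100
7 7/2 4459/5000
8 4 8711/10000
s(1.5y) = (1/(9609/10000) − 1)/(3/2) = 782/28827 ≈ 2.7127%

step 1 [0.5y] zero: DF = P = 4899/5000 ≈ 0.979800
step 2 [1y] zero: DF = P = 977/1000 ≈ 0.977000
step 3 [1.5y] swap r/2=391/29177: DF=(1 − 391/29177·(0.979800+0.977000))/(1+391/29177) = 9609/10000 ≈ 0.960900
step 4 [2y] bond c/2=13/800: DF=(4055059/4000000 − 13/800·(0.979800+0.977000+0.960900))/(1+13/800) = 9509/10000 ≈ 0.950900
step 5 [2.5y] zero: DF = P = 9367/10000 ≈ 0.936700
step 6 [3y] bond c/2=1/200: DF=(1917353/2000000 − 1/200·(0.979800+0.977000+0.960900+0.950900+0.936700))/(1+1/200) = 93/100 ≈ 0.930000
step 7 [3.5y] zero: DF = P = 4459/5000 ≈ 0.891800
step 8 [4y] zero: DF = P = 8711/10000 ≈ 0.871100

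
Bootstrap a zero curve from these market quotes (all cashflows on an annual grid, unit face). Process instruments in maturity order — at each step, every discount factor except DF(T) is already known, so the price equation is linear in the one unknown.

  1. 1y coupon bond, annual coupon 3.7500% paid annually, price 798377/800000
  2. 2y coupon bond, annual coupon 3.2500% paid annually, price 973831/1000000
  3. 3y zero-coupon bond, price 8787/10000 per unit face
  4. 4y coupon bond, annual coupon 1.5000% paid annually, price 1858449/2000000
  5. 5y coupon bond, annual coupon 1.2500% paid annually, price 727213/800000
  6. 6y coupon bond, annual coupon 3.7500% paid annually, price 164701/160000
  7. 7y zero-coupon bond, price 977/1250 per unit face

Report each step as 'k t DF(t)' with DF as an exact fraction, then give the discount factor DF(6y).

step 1 [1y] bond c/1=3/80: DF=(798377/800000 − 3/80·(0))/(1+3/80) = 9619/10000 ≈ 0.961900
step 2 [2y] bond c/1=13/400: DF=(973831/1000000 − 13/400·(0.961900))/(1+13/400) = 9129/10000 ≈ 0.912900
step 3 [3y] zero: DF = P = 8787/10000 ≈ 0.878700
step 4 [4y] bond c/1=3/200: DF=(1858449/2000000 − 3/200·(0.961900+0.912900+0.878700))/(1+3/200) = 2187/2500 ≈ 0.874800
step 5 [5y] bond c/1=1/80: DF=(727213/800000 − 1/80·(0.961900+0.912900+0.878700+0.874800))/(1+1/80) = 853/1000 ≈ 0.853000
step 6 [6y] bond c/1=3/80: DF=(164701/160000 − 3/80·(0.961900+0.912900+0.878700+0.874800+0.853000))/(1+3/80) = 4151/5000 ≈ 0.830200
step 7 [7y] zero: DF = P = 977/1250 ≈ 0.781600

1 1 9619/10000
2 2 9129/10000
3 3 8787/10000
4 4 2187/2500
5 5 853/1000
6 6 4151/5000
7 7 977/1250
DF(6y) = 4151/5000 ≈ 0.830200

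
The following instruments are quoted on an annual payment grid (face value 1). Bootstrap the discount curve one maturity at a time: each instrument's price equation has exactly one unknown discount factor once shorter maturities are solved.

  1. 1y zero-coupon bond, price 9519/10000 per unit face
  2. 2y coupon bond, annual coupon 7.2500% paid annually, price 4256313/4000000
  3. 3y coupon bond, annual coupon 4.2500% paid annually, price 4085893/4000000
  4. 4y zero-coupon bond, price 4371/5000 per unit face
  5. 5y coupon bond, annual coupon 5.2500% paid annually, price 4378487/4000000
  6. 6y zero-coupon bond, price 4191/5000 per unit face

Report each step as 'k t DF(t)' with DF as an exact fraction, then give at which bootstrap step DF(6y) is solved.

1 1 9519/10000
2 2 4639/5000
3 3 1129/1250
4 4 4371/5000
5 5 536/625
6 6 4191/5000
DF(6y) is solved at step 6

step 1 [1y] zero: DF = P = 9519/10000 ≈ 0.951900
step 2 [2y] bond c/1=29/400: DF=(4256313/4000000 − 29/400·(0.951900))/(1+29/400) = 4639/5000 ≈ 0.927800
step 3 [3y] bond c/1=17/400: DF=(4085893/4000000 − 17/400·(0.951900+0.927800))/(1+17/400) = 1129/1250 ≈ 0.903200
step 4 [4y] zero: DF = P = 4371/5000 ≈ 0.874200
step 5 [5y] bond c/1=21/400: DF=(4378487/4000000 − 21/400·(0.951900+0.927800+0.903200+0.874200))/(1+21/400) = 536/625 ≈ 0.857600
step 6 [6y] zero: DF = P = 4191/5000 ≈ 0.838200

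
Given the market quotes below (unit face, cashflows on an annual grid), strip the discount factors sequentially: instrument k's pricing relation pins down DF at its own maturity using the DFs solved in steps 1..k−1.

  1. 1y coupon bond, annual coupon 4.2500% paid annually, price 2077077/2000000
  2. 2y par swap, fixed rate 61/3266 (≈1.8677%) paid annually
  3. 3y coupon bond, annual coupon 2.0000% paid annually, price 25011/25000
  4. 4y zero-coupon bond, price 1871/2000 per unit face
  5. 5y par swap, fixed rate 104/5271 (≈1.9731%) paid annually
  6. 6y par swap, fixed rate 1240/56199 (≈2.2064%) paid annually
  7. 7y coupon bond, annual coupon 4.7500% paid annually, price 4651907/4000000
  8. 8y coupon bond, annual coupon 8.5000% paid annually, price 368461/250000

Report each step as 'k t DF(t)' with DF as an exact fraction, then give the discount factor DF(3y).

1 1 4981/5000
2 2 4817/5000
3 3 589/625
4 4 1871/2000
5 5 1133/1250
6 6 219/250
7 7 4277/5000
8 8 8511/10000
DF(3y) = 589/625 ≈ 0.942400

step 1 [1y] bond c/1=17/400: DF=(2077077/2000000 − 17/400·(0))/(1+17/400) = 4981/5000 ≈ 0.996200
step 2 [2y] swap r/1=61/3266: DF=(1 − 61/3266·(0.996200))/(1+61/3266) = 4817/5000 ≈ 0.963400
step 3 [3y] bond c/1=1/50: DF=(25011/25000 − 1/50·(0.996200+0.963400))/(1+1/50) = 589/625 ≈ 0.942400
step 4 [4y] zero: DF = P = 1871/2000 ≈ 0.935500
step 5 [5y] swap r/1=104/5271: DF=(1 − 104/5271·(0.996200+0.963400+0.942400+0.935500))/(1+104/5271) = 1133/1250 ≈ 0.906400
step 6 [6y] swap r/1=1240/56199: DF=(1 − 1240/56199·(0.996200+0.963400+0.942400+0.935500+0.906400))/(1+1240/56199) = 219/250 ≈ 0.876000
step 7 [7y] bond c/1=19/400: DF=(4651907/4000000 − 19/400·(0.996200+0.963400+0.942400+0.935500+0.906400+0.876000))/(1+19/400) = 4277/5000 ≈ 0.855400
step 8 [8y] bond c/1=17/200: DF=(368461/250000 − 17/200·(0.996200+0.963400+0.942400+0.935500+0.906400+0.876000+0.855400))/(1+17/200) = 8511/10000 ≈ 0.851100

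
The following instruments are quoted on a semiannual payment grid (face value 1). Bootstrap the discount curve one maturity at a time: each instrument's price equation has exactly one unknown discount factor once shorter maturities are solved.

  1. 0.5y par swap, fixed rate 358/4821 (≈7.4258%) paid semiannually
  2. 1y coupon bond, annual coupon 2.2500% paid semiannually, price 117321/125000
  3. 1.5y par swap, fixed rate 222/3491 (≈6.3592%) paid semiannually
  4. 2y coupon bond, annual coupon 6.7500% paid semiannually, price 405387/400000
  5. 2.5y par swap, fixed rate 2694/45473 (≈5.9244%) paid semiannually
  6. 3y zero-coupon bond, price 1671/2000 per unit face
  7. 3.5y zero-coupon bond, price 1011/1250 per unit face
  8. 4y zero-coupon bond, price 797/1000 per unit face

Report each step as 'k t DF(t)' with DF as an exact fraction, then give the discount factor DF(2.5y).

step 1 [0.5y] swap r/2=179/4821: DF=(1 − 179/4821·(0))/(1+179/4821) = 4821/5000 ≈ 0.964200
step 2 [1y] bond c/2=9/800: DF=(117321/125000 − 9/800·(0.964200))/(1+9/800) = 4587/5000 ≈ 0.917400
step 3 [1.5y] swap r/2=111/3491: DF=(1 − 111/3491·(0.964200+0.917400))/(1+111/3491) = 1139/1250 ≈ 0.911200
step 4 [2y] bond c/2=27/800: DF=(405387/400000 − 27/800·(0.964200+0.917400+0.911200))/(1+27/800) = 2223/2500 ≈ 0.889200
step 5 [2.5y] swap r/2=1347/45473: DF=(1 − 1347/45473·(0.964200+0.917400+0.911200+0.889200))/(1+1347/45473) = 8653/10000 ≈ 0.865300
step 6 [3y] zero: DF = P = 1671/2000 ≈ 0.835500
step 7 [3.5y] zero: DF = P = 1011/1250 ≈ 0.808800
step 8 [4y] zero: DF = P = 797/1000 ≈ 0.797000

1 1/2 4821/5000
2 1 4587/5000
3 3/2 1139/1250
4 2 2223/2500
5 5/2 8653/10000
6 3 1671/2000
7 7/2 1011/1250
8 4 797/1000
DF(2.5y) = 8653/10000 ≈ 0.865300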